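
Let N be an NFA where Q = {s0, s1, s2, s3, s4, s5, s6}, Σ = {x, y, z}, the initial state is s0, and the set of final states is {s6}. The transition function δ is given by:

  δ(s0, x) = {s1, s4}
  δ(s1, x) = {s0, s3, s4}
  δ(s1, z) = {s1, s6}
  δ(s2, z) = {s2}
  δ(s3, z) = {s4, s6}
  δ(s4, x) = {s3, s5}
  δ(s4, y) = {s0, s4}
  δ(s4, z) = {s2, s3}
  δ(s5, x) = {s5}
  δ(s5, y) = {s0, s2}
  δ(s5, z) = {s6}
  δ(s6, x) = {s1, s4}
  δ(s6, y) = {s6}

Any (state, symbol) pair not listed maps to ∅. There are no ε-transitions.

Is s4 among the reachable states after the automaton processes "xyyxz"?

Start in {s0}.
Read 'x': {s0} → {s1, s4}.
Read 'y': {s1, s4} → {s0, s4}.
Read 'y': {s0, s4} → {s0, s4}.
Read 'x': {s0, s4} → {s1, s3, s4, s5}.
Read 'z': {s1, s3, s4, s5} → {s1, s2, s3, s4, s6}.
State s4 is in {s1, s2, s3, s4, s6}.

Yes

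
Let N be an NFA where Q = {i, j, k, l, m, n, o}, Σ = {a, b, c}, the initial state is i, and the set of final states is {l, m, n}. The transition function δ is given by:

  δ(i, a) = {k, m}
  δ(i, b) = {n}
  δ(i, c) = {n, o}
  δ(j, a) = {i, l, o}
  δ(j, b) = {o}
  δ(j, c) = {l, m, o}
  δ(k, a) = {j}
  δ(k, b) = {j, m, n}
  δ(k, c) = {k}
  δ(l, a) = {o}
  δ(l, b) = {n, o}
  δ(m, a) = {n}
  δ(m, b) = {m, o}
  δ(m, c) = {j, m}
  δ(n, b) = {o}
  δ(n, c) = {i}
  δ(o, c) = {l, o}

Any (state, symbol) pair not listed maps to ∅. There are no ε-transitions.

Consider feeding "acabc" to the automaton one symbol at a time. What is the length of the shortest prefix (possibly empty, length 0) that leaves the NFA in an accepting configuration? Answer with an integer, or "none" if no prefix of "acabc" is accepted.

1

Start in {i}.
Read 'a': i→{k, m}; now {k, m}.
None of the earlier sets intersect F, but {k, m} does.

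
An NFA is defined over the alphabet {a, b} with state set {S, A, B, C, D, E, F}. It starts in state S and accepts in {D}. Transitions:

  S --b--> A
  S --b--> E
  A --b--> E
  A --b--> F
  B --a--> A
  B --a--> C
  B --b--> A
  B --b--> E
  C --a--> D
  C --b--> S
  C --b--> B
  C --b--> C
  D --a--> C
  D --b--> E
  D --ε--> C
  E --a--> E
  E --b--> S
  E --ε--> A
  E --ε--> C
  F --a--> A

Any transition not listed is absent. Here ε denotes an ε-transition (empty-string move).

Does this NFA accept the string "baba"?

Yes

Start in {S}.
Read 'b': {S} → {A, C, E}.
Read 'a': {A, C, E} → {A, C, D, E}.
Read 'b': {A, C, D, E} → {S, A, B, C, E, F}.
Read 'a': {S, A, B, C, E, F} → {A, C, D, E}.
The final set {A, C, D, E} contains the accepting state D.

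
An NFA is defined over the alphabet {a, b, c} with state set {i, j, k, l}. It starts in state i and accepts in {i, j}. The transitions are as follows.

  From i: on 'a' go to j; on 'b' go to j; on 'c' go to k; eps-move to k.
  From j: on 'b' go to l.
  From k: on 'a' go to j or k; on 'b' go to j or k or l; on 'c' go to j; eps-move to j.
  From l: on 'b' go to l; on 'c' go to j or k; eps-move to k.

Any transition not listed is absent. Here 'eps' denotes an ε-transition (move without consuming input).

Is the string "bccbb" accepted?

Start: ε-closure({i}) = {i, j, k}.
Read 'b': {i, j, k} → {j, k, l}.
Read 'c': {j, k, l} → {j, k}.
Read 'c': {j, k} → {j}.
Read 'b': {j} → {j, k, l}.
Read 'b': {j, k, l} → {j, k, l}.
The final set {j, k, l} contains the accepting state j.

Yes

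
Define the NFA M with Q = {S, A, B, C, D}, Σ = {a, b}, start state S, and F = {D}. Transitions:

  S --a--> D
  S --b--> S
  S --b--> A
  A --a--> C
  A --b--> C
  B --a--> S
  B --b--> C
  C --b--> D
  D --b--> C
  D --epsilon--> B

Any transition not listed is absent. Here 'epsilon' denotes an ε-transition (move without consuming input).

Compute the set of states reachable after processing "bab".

Start in {S}.
Read 'b': S→{S, A}; now {S, A}.
Read 'a': S→{D}, A→{C}; union {C, D}; ε-closure = {B, C, D}.
Read 'b': B→{C}, C→{D}, D→{C}; union {C, D}; ε-closure = {B, C, D}.

{B, C, D}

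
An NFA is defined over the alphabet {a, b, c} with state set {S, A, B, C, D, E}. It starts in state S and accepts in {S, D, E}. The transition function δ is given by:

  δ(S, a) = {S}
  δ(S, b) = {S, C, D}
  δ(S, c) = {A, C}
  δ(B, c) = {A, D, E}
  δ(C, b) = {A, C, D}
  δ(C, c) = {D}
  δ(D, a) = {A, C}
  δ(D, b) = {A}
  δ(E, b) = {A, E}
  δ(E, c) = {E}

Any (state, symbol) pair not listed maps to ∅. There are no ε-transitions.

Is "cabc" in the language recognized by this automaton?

No

Start in {S}.
Read 'c': {S} → {A, C}.
Read 'a': {A, C} → ∅.
The set is empty and remains empty for the remaining 2 symbols.
The final set ∅ contains no accepting state.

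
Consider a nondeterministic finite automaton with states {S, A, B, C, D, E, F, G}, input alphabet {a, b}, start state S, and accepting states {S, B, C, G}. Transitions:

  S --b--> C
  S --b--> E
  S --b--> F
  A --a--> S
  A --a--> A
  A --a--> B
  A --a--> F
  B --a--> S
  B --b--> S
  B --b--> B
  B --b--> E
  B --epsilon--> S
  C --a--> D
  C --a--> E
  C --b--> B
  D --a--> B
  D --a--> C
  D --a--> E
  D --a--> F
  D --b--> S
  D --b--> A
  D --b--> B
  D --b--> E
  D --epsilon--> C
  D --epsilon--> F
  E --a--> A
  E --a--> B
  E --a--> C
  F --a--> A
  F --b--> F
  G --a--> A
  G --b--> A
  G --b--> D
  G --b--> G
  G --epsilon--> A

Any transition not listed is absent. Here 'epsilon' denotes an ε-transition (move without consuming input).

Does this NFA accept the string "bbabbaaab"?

Start in {S}.
Read 'b': S→{C, E, F}; now {C, E, F}.
Read 'b': C→{B}, E→∅, F→{F}; union {B, F}; ε-closure = {S, B, F}.
Read 'a': S→∅, B→{S}, F→{A}; now {S, A}.
Read 'b': S→{C, E, F}, A→∅; now {C, E, F}.
Read 'b': C→{B}, E→∅, F→{F}; union {B, F}; ε-closure = {S, B, F}.
Read 'a': S→∅, B→{S}, F→{A}; now {S, A}.
Read 'a': S→∅, A→{S, A, B, F}; now {S, A, B, F}.
Read 'a': S→∅, A→{S, A, B, F}, B→{S}, F→{A}; now {S, A, B, F}.
Read 'b': S→{C, E, F}, A→∅, B→{S, B, E}, F→{F}; now {S, B, C, E, F}.
The final set {S, B, C, E, F} contains the accepting states S, B, C.

Yes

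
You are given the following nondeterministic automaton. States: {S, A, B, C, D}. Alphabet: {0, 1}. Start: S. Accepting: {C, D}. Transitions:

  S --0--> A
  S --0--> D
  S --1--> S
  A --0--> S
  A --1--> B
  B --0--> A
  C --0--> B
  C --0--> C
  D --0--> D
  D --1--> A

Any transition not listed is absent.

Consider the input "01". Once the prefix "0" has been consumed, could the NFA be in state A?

Start in {S}.
Read '0': S→{A, D}; now {A, D}.
State A is in {A, D}.

Yes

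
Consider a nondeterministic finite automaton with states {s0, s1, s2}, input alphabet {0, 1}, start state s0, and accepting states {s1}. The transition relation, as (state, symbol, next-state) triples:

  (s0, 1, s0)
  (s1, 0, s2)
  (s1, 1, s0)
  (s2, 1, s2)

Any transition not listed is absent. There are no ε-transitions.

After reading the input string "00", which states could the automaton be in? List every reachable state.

∅

Start in {s0}.
Read '0': {s0} → ∅.
The set is empty and remains empty for the remaining 1 symbol.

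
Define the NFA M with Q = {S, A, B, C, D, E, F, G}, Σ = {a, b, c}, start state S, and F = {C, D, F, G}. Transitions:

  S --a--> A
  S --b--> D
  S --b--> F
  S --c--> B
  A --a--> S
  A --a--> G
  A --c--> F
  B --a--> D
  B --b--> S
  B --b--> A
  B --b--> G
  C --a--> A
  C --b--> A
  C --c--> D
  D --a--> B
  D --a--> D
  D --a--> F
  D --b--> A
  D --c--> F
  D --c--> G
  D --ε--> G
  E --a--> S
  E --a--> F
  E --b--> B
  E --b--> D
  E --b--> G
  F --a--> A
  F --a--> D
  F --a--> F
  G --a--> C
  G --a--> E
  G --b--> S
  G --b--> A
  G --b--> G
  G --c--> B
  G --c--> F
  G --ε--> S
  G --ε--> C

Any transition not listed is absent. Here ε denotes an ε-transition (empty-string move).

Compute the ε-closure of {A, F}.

{A, F}

Begin with {A, F}.
No ε-moves leave this set, so the closure equals the set itself.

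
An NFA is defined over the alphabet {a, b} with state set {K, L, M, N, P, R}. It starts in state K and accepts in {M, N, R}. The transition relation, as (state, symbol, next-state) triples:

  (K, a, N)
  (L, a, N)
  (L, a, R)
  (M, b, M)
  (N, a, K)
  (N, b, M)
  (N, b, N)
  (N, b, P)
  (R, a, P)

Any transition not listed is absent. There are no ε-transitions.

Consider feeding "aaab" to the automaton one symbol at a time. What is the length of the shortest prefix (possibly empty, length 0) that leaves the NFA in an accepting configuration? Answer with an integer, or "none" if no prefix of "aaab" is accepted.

Start in {K}.
Read 'a': K→{N}; now {N}.
None of the earlier sets intersect F, but {N} does.

1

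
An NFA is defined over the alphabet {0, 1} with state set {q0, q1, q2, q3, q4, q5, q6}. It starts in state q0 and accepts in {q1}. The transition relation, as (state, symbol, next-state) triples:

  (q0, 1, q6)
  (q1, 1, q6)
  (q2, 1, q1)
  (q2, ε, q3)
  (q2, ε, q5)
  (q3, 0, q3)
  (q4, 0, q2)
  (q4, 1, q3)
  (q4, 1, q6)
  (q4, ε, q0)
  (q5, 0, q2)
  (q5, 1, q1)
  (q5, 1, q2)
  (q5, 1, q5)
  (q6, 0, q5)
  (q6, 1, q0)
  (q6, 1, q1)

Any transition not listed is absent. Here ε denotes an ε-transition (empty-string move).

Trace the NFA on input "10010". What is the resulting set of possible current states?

{q2, q3, q5}

Start in {q0}.
Read '1': {q0} → {q6}.
Read '0': {q6} → {q5}.
Read '0': {q5} → {q2, q3, q5}.
Read '1': {q2, q3, q5} → {q1, q2, q3, q5}.
Read '0': {q1, q2, q3, q5} → {q2, q3, q5}.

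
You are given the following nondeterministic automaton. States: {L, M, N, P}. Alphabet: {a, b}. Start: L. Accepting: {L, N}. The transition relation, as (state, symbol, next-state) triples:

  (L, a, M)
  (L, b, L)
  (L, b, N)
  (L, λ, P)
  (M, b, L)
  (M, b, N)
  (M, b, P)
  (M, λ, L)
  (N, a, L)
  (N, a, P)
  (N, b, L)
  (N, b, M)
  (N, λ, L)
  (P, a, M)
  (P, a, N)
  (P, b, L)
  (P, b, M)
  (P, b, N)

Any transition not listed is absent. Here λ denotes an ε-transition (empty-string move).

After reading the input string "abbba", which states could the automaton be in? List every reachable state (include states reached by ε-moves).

{L, M, N, P}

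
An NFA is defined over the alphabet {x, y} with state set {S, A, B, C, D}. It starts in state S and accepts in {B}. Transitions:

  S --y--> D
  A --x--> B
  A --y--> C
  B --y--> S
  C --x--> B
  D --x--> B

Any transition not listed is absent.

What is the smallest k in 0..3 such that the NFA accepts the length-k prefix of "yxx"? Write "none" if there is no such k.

2

Start in {S}.
Read 'y': S→{D}; now {D}.
Read 'x': D→{B}; now {B}.
None of the earlier sets intersect F, but {B} does.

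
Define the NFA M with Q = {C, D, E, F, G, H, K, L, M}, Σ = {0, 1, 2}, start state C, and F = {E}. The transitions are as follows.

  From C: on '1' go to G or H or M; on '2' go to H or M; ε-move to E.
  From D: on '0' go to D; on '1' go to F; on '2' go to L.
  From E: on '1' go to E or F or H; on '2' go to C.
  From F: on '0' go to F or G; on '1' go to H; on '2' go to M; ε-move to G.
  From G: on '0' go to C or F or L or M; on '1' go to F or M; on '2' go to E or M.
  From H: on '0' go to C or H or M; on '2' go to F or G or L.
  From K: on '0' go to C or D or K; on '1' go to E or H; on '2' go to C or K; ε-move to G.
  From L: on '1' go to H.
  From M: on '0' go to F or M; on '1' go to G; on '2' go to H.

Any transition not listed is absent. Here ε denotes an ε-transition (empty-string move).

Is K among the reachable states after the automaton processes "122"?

Start: ε-closure({C}) = {C, E}.
Read '1': {C, E} → {E, F, G, H, M}.
Read '2': {E, F, G, H, M} → {C, E, F, G, H, L, M}.
Read '2': {C, E, F, G, H, L, M} → {C, E, F, G, H, L, M}.
State K is not in {C, E, F, G, H, L, M}.

No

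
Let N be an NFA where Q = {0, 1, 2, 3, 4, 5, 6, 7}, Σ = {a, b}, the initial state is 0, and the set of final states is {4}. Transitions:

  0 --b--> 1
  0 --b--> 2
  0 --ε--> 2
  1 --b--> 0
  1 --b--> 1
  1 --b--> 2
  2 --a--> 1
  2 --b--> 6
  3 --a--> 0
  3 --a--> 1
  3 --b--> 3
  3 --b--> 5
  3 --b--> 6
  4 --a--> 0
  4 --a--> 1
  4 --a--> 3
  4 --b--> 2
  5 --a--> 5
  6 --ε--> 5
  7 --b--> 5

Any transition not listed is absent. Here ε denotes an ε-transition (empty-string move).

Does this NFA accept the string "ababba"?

Start: ε-closure({0}) = {0, 2}.
Read 'a': 0→∅, 2→{1}; now {1}.
Read 'b': 1→{0, 1, 2}; now {0, 1, 2}.
Read 'a': 0→∅, 1→∅, 2→{1}; now {1}.
Read 'b': 1→{0, 1, 2}; now {0, 1, 2}.
Read 'b': 0→{1, 2}, 1→{0, 1, 2}, 2→{6}; union {0, 1, 2, 6}; ε-closure = {0, 1, 2, 5, 6}.
Read 'a': 0→∅, 1→∅, 2→{1}, 5→{5}, 6→∅; now {1, 5}.
The final set {1, 5} contains no accepting state.

No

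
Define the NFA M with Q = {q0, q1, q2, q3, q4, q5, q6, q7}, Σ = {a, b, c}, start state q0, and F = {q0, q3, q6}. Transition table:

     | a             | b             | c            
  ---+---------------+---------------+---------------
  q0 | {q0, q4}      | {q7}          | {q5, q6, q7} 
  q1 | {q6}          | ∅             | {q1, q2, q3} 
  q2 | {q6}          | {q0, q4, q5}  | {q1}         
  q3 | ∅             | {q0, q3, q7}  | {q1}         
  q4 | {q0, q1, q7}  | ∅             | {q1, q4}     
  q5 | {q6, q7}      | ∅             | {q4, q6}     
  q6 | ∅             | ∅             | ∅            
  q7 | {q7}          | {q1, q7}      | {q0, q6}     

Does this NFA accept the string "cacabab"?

No

Start in {q0}.
Read 'c': q0→{q5, q6, q7}; now {q5, q6, q7}.
Read 'a': q5→{q6, q7}, q6→∅, q7→{q7}; now {q6, q7}.
Read 'c': q6→∅, q7→{q0, q6}; now {q0, q6}.
Read 'a': q0→{q0, q4}, q6→∅; now {q0, q4}.
Read 'b': q0→{q7}, q4→∅; now {q7}.
Read 'a': q7→{q7}; now {q7}.
Read 'b': q7→{q1, q7}; now {q1, q7}.
The final set {q1, q7} contains no accepting state.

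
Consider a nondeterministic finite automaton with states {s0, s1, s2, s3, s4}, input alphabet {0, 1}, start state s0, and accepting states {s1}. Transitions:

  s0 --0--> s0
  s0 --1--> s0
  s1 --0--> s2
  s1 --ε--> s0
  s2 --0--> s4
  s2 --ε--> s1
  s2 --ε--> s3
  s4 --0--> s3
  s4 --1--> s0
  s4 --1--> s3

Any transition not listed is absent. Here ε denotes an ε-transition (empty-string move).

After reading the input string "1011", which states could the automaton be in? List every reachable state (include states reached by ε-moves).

Start in {s0}.
Read '1': s0→{s0}; now {s0}.
Read '0': s0→{s0}; now {s0}.
Read '1': s0→{s0}; now {s0}.
Read '1': s0→{s0}; now {s0}.

{s0}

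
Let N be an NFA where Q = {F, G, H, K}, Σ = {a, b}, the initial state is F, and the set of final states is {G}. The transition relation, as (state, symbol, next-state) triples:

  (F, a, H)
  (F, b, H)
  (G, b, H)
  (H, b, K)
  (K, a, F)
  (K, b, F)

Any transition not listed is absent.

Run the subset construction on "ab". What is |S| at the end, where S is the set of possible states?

1

Start in {F}.
Read 'a': F→{H}; now {H}.
Read 'b': H→{K}; now {K}.
That set has 1 state.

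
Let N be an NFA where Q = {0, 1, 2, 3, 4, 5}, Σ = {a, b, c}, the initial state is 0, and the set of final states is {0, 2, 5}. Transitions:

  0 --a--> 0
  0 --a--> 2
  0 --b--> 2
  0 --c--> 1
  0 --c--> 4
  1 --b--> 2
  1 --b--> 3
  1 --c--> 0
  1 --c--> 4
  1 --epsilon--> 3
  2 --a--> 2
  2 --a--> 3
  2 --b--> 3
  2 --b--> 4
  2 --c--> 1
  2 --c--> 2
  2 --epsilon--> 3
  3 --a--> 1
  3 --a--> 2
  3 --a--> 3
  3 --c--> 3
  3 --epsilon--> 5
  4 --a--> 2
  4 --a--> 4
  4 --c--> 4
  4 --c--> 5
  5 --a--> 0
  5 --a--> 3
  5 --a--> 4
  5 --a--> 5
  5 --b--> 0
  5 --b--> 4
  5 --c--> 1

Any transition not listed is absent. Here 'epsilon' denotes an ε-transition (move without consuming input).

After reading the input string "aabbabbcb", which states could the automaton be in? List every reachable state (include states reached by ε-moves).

Start in {0}.
Read 'a': 0→{0, 2}; union {0, 2}; ε-closure = {0, 2, 3, 5}.
Read 'a': 0→{0, 2}, 2→{2, 3}, 3→{1, 2, 3}, 5→{0, 3, 4, 5}; now {0, 1, 2, 3, 4, 5}.
Read 'b': 0→{2}, 1→{2, 3}, 2→{3, 4}, 3→∅, 4→∅, 5→{0, 4}; union {0, 2, 3, 4}; ε-closure = {0, 2, 3, 4, 5}.
Read 'b': 0→{2}, 2→{3, 4}, 3→∅, 4→∅, 5→{0, 4}; union {0, 2, 3, 4}; ε-closure = {0, 2, 3, 4, 5}.
Read 'a': 0→{0, 2}, 2→{2, 3}, 3→{1, 2, 3}, 4→{2, 4}, 5→{0, 3, 4, 5}; now {0, 1, 2, 3, 4, 5}.
Read 'b': 0→{2}, 1→{2, 3}, 2→{3, 4}, 3→∅, 4→∅, 5→{0, 4}; union {0, 2, 3, 4}; ε-closure = {0, 2, 3, 4, 5}.
Read 'b': 0→{2}, 2→{3, 4}, 3→∅, 4→∅, 5→{0, 4}; union {0, 2, 3, 4}; ε-closure = {0, 2, 3, 4, 5}.
Read 'c': 0→{1, 4}, 2→{1, 2}, 3→{3}, 4→{4, 5}, 5→{1}; now {1, 2, 3, 4, 5}.
Read 'b': 1→{2, 3}, 2→{3, 4}, 3→∅, 4→∅, 5→{0, 4}; union {0, 2, 3, 4}; ε-closure = {0, 2, 3, 4, 5}.

{0, 2, 3, 4, 5}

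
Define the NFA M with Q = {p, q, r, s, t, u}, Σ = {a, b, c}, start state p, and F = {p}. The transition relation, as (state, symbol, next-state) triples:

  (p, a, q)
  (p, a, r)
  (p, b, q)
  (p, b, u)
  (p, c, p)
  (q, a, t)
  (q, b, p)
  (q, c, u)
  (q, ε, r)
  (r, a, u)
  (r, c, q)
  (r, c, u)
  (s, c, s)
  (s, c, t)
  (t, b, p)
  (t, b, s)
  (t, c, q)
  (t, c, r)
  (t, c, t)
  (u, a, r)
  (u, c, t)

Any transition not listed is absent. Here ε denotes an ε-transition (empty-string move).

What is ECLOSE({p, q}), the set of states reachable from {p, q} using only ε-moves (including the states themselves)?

{p, q, r}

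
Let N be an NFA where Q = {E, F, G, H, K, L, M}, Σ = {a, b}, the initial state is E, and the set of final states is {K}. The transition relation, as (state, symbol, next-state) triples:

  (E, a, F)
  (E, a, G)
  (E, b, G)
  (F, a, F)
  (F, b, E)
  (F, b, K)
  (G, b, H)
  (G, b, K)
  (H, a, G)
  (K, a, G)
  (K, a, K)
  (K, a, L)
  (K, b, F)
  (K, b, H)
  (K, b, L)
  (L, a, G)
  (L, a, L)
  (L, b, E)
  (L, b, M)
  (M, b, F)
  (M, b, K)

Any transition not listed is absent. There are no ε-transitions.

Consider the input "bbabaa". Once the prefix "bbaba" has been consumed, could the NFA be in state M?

No

Start in {E}.
Read 'b': E→{G}; now {G}.
Read 'b': G→{H, K}; now {H, K}.
Read 'a': H→{G}, K→{G, K, L}; now {G, K, L}.
Read 'b': G→{H, K}, K→{F, H, L}, L→{E, M}; now {E, F, H, K, L, M}.
Read 'a': E→{F, G}, F→{F}, H→{G}, K→{G, K, L}, L→{G, L}, M→∅; now {F, G, K, L}.
State M is not in {F, G, K, L}.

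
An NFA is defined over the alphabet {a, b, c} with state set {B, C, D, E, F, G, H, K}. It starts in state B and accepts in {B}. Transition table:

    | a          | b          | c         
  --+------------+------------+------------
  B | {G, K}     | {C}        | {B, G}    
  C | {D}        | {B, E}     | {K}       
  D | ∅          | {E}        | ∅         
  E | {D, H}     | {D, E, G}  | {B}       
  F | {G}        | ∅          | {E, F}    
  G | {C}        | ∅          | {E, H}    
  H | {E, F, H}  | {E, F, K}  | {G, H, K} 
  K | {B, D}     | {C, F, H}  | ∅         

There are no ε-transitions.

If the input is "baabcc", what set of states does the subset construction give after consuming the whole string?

∅

Start in {B}.
Read 'b': B→{C}; now {C}.
Read 'a': C→{D}; now {D}.
Read 'a': D→∅; now ∅.
The set is empty and remains empty for the remaining 3 symbols.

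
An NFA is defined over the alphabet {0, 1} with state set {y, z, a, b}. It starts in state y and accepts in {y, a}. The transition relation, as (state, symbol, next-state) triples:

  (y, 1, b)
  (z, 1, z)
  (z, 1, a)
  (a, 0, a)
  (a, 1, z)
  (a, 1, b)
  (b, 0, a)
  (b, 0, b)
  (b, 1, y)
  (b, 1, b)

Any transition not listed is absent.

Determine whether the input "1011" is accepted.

Start in {y}.
Read '1': {y} → {b}.
Read '0': {b} → {a, b}.
Read '1': {a, b} → {y, z, b}.
Read '1': {y, z, b} → {y, z, a, b}.
The final set {y, z, a, b} contains the accepting states y, a.

Yes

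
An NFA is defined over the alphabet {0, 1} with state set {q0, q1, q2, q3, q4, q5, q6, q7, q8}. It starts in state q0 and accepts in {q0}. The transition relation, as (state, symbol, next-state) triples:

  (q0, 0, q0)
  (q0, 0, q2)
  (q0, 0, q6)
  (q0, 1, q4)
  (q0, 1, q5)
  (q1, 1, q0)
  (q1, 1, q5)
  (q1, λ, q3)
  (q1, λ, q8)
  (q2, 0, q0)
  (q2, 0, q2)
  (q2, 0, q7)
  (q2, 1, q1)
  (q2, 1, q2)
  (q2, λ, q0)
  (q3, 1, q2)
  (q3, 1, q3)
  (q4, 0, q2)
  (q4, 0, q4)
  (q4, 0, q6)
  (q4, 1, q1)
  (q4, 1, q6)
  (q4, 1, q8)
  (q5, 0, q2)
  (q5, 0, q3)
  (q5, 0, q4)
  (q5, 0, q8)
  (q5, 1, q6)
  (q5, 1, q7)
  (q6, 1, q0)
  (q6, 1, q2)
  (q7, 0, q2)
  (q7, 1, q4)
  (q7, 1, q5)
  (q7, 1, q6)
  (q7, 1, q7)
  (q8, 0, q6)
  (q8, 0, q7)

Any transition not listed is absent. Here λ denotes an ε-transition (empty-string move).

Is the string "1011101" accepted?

Start in {q0}.
Read '1': q0→{q4, q5}; now {q4, q5}.
Read '0': q4→{q2, q4, q6}, q5→{q2, q3, q4, q8}; union {q2, q3, q4, q6, q8}; ε-closure = {q0, q2, q3, q4, q6, q8}.
Read '1': q0→{q4, q5}, q2→{q1, q2}, q3→{q2, q3}, q4→{q1, q6, q8}, q6→{q0, q2}, q8→∅; now {q0, q1, q2, q3, q4, q5, q6, q8}.
Read '1': q0→{q4, q5}, q1→{q0, q5}, q2→{q1, q2}, q3→{q2, q3}, q4→{q1, q6, q8}, q5→{q6, q7}, q6→{q0, q2}, q8→∅; now {q0, q1, q2, q3, q4, q5, q6, q7, q8}.
Read '1': q0→{q4, q5}, q1→{q0, q5}, q2→{q1, q2}, q3→{q2, q3}, q4→{q1, q6, q8}, q5→{q6, q7}, q6→{q0, q2}, q7→{q4, q5, q6, q7}, q8→∅; now {q0, q1, q2, q3, q4, q5, q6, q7, q8}.
Read '0': q0→{q0, q2, q6}, q1→∅, q2→{q0, q2, q7}, q3→∅, q4→{q2, q4, q6}, q5→{q2, q3, q4, q8}, q6→∅, q7→{q2}, q8→{q6, q7}; now {q0, q2, q3, q4, q6, q7, q8}.
Read '1': q0→{q4, q5}, q2→{q1, q2}, q3→{q2, q3}, q4→{q1, q6, q8}, q6→{q0, q2}, q7→{q4, q5, q6, q7}, q8→∅; now {q0, q1, q2, q3, q4, q5, q6, q7, q8}.
The final set {q0, q1, q2, q3, q4, q5, q6, q7, q8} contains the accepting state q0.

Yes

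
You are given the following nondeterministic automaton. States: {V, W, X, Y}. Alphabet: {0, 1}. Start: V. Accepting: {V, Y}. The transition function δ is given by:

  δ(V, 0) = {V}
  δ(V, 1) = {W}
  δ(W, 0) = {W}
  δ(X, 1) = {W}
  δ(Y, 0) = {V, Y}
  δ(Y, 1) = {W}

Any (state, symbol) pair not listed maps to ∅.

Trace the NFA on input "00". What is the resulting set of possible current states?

Start in {V}.
Read '0': V→{V}; now {V}.
Read '0': V→{V}; now {V}.

{V}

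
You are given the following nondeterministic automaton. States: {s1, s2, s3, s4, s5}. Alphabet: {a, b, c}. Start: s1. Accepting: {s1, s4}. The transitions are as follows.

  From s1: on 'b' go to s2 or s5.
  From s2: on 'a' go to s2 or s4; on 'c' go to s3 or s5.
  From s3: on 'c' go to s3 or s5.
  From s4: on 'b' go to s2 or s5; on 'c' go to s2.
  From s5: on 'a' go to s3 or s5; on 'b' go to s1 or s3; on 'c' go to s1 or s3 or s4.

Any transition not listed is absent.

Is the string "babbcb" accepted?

Start in {s1}.
Read 'b': {s1} → {s2, s5}.
Read 'a': {s2, s5} → {s2, s3, s4, s5}.
Read 'b': {s2, s3, s4, s5} → {s1, s2, s3, s5}.
Read 'b': {s1, s2, s3, s5} → {s1, s2, s3, s5}.
Read 'c': {s1, s2, s3, s5} → {s1, s3, s4, s5}.
Read 'b': {s1, s3, s4, s5} → {s1, s2, s3, s5}.
The final set {s1, s2, s3, s5} contains the accepting state s1.

Yes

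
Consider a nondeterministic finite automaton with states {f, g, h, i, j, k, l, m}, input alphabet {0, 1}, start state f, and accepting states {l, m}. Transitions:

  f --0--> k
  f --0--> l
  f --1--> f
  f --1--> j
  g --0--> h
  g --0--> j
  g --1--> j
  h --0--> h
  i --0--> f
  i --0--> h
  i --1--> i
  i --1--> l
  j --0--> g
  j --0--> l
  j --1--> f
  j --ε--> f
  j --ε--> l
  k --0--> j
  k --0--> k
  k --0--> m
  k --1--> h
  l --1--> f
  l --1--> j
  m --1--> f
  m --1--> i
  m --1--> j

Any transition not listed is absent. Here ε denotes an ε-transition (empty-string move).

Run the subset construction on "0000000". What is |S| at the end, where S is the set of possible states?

7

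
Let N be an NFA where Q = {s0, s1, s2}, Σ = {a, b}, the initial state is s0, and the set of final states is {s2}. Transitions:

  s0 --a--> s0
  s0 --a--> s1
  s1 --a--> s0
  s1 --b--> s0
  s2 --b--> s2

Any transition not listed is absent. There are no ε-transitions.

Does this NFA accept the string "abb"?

No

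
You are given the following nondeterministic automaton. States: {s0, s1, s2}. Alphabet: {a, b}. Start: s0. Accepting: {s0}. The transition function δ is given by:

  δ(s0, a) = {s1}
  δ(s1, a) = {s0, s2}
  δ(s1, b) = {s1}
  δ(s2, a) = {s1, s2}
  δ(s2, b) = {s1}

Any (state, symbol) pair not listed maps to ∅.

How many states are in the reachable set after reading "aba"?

2

Start in {s0}.
Read 'a': {s0} → {s1}.
Read 'b': {s1} → {s1}.
Read 'a': {s1} → {s0, s2}.
That set has 2 states.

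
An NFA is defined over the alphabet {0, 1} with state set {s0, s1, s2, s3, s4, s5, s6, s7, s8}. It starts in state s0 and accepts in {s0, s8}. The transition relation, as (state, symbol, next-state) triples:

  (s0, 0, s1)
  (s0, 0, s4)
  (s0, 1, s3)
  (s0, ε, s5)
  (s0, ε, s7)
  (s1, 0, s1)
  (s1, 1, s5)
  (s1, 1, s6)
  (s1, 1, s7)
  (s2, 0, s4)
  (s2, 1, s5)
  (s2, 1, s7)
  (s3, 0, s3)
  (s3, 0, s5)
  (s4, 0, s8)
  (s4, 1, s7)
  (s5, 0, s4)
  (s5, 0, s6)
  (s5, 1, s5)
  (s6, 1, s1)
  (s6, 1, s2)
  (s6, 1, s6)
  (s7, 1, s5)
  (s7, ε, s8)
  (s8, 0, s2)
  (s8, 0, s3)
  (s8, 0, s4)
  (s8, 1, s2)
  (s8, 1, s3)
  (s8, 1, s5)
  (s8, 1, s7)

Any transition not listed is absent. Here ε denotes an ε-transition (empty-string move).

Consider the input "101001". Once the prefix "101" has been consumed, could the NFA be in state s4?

No

Start: ε-closure({s0}) = {s0, s5, s7, s8}.
Read '1': {s0, s5, s7, s8} → {s2, s3, s5, s7, s8}.
Read '0': {s2, s3, s5, s7, s8} → {s2, s3, s4, s5, s6}.
Read '1': {s2, s3, s4, s5, s6} → {s1, s2, s5, s6, s7, s8}.
State s4 is not in {s1, s2, s5, s6, s7, s8}.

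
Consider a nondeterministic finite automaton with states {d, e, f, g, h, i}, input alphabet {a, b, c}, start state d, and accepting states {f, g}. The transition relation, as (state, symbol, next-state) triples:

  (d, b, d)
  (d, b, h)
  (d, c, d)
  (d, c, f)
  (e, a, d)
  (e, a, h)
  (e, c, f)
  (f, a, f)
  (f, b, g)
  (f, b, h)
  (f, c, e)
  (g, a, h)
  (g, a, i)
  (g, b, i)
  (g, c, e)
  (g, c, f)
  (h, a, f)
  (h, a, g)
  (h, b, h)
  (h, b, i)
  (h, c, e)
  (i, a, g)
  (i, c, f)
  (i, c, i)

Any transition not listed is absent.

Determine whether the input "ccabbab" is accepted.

Yes

Start in {d}.
Read 'c': d→{d, f}; now {d, f}.
Read 'c': d→{d, f}, f→{e}; now {d, e, f}.
Read 'a': d→∅, e→{d, h}, f→{f}; now {d, f, h}.
Read 'b': d→{d, h}, f→{g, h}, h→{h, i}; now {d, g, h, i}.
Read 'b': d→{d, h}, g→{i}, h→{h, i}, i→∅; now {d, h, i}.
Read 'a': d→∅, h→{f, g}, i→{g}; now {f, g}.
Read 'b': f→{g, h}, g→{i}; now {g, h, i}.
The final set {g, h, i} contains the accepting state g.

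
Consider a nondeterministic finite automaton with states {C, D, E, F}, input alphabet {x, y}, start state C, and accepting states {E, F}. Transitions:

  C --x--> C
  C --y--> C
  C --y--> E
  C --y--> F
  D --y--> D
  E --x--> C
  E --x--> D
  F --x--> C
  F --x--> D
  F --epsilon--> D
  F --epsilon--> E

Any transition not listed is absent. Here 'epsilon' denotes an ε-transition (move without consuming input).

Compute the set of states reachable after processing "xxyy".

Start in {C}.
Read 'x': {C} → {C}.
Read 'x': {C} → {C}.
Read 'y': {C} → {C, D, E, F}.
Read 'y': {C, D, E, F} → {C, D, E, F}.

{C, D, E, F}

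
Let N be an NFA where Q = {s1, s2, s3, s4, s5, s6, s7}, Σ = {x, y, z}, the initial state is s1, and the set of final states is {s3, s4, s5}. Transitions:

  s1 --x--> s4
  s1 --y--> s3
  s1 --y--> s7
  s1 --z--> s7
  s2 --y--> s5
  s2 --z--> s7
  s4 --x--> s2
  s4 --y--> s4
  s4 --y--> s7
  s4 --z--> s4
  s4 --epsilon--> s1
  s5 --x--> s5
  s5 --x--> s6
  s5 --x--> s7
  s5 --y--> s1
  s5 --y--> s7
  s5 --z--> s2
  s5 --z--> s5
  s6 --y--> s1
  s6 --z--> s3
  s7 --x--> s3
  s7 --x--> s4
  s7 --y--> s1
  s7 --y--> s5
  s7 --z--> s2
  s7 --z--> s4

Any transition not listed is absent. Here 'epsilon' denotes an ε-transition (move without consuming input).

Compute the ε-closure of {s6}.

{s6}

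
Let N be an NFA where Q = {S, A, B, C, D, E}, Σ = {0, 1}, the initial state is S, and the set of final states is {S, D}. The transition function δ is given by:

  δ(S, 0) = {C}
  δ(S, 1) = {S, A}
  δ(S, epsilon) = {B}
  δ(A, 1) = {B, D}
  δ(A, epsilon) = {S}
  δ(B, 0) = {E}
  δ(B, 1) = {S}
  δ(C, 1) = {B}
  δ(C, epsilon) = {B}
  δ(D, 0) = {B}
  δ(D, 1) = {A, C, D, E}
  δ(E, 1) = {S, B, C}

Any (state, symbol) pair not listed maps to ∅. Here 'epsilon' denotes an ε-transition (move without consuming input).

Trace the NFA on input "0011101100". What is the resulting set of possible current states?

{E}

Start: ε-closure({S}) = {S, B}.
Read '0': {S, B} → {B, C, E}.
Read '0': {B, C, E} → {E}.
Read '1': {E} → {S, B, C}.
Read '1': {S, B, C} → {S, A, B}.
Read '1': {S, A, B} → {S, A, B, D}.
Read '0': {S, A, B, D} → {B, C, E}.
Read '1': {B, C, E} → {S, B, C}.
Read '1': {S, B, C} → {S, A, B}.
Read '0': {S, A, B} → {B, C, E}.
Read '0': {B, C, E} → {E}.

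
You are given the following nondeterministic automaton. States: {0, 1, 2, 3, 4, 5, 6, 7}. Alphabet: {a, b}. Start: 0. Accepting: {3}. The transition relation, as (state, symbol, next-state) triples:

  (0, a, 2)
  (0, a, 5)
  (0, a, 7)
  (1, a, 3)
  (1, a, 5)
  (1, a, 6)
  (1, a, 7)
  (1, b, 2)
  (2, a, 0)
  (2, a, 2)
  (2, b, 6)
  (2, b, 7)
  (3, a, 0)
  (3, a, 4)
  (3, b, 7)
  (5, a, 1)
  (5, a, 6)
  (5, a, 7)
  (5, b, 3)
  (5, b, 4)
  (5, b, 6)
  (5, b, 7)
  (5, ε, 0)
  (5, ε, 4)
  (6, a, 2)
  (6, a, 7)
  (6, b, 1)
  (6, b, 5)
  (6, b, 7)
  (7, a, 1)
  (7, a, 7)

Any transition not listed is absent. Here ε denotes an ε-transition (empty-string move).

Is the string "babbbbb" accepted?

Start in {0}.
Read 'b': {0} → ∅.
The set is empty and remains empty for the remaining 6 symbols.
The final set ∅ contains no accepting state.

No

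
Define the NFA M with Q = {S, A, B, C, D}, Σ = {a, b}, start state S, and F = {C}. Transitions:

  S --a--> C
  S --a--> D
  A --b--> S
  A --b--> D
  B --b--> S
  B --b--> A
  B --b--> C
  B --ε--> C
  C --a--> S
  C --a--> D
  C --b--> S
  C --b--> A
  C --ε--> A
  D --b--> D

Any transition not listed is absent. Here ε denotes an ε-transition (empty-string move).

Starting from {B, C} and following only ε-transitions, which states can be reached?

{A, B, C}

Begin with {B, C}.
ε-move C → A; add A.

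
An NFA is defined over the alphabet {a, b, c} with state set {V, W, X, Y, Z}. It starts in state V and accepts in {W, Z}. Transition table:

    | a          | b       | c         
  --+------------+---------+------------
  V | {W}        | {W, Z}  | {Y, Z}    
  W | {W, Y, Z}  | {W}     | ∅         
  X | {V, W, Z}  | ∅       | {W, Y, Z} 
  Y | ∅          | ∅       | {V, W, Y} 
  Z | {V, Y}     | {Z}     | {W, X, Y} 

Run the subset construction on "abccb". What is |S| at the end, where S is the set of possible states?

Start in {V}.
Read 'a': {V} → {W}.
Read 'b': {W} → {W}.
Read 'c': {W} → ∅.
The set is empty and remains empty for the remaining 2 symbols.
That set has 0 states.

0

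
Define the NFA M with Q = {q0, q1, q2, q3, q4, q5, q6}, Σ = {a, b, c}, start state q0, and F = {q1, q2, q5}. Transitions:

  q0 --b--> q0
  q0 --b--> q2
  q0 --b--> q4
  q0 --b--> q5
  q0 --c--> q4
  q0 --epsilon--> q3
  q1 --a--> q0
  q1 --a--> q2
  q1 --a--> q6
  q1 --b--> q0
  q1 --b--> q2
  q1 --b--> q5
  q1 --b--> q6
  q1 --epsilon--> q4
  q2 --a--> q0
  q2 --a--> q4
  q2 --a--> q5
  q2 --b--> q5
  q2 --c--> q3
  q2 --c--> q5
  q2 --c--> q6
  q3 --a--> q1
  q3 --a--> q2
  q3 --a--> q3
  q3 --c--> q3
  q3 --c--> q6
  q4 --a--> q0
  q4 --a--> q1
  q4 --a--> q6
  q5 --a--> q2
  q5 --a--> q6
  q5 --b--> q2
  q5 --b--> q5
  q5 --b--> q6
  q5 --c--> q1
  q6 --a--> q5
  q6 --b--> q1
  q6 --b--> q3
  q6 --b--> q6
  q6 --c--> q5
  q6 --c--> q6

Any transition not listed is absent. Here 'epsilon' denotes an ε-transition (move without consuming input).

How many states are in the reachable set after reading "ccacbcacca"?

Start: ε-closure({q0}) = {q0, q3}.
Read 'c': {q0, q3} → {q3, q4, q6}.
Read 'c': {q3, q4, q6} → {q3, q5, q6}.
Read 'a': {q3, q5, q6} → {q1, q2, q3, q4, q5, q6}.
Read 'c': {q1, q2, q3, q4, q5, q6} → {q1, q3, q4, q5, q6}.
Read 'b': {q1, q3, q4, q5, q6} → {q0, q1, q2, q3, q4, q5, q6}.
Read 'c': {q0, q1, q2, q3, q4, q5, q6} → {q1, q3, q4, q5, q6}.
Read 'a': {q1, q3, q4, q5, q6} → {q0, q1, q2, q3, q4, q5, q6}.
Read 'c': {q0, q1, q2, q3, q4, q5, q6} → {q1, q3, q4, q5, q6}.
Read 'c': {q1, q3, q4, q5, q6} → {q1, q3, q4, q5, q6}.
Read 'a': {q1, q3, q4, q5, q6} → {q0, q1, q2, q3, q4, q5, q6}.
That set has 7 states.

7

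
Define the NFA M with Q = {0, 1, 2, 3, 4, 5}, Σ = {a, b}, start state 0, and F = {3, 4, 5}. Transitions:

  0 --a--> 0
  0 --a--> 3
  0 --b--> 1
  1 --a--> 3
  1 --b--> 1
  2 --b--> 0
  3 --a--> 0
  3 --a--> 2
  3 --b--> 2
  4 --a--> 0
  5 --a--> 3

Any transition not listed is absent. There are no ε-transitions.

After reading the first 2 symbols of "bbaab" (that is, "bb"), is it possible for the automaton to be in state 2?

Start in {0}.
Read 'b': 0→{1}; now {1}.
Read 'b': 1→{1}; now {1}.
State 2 is not in {1}.

No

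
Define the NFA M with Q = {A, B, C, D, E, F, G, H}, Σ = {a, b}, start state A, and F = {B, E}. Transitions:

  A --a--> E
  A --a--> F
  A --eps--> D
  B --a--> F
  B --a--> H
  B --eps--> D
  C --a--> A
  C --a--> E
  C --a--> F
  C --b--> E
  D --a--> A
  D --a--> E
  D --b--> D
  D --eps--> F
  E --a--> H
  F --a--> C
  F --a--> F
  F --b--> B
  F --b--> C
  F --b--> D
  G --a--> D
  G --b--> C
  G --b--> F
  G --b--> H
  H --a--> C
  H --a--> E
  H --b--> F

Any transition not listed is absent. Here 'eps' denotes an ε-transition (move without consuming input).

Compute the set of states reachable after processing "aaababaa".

Start: ε-closure({A}) = {A, D, F}.
Read 'a': A→{E, F}, D→{A, E}, F→{C, F}; union {A, C, E, F}; ε-closure = {A, C, D, E, F}.
Read 'a': A→{E, F}, C→{A, E, F}, D→{A, E}, E→{H}, F→{C, F}; union {A, C, E, F, H}; ε-closure = {A, C, D, E, F, H}.
Read 'a': A→{E, F}, C→{A, E, F}, D→{A, E}, E→{H}, F→{C, F}, H→{C, E}; union {A, C, E, F, H}; ε-closure = {A, C, D, E, F, H}.
Read 'b': A→∅, C→{E}, D→{D}, E→∅, F→{B, C, D}, H→{F}; now {B, C, D, E, F}.
Read 'a': B→{F, H}, C→{A, E, F}, D→{A, E}, E→{H}, F→{C, F}; union {A, C, E, F, H}; ε-closure = {A, C, D, E, F, H}.
Read 'b': A→∅, C→{E}, D→{D}, E→∅, F→{B, C, D}, H→{F}; now {B, C, D, E, F}.
Read 'a': B→{F, H}, C→{A, E, F}, D→{A, E}, E→{H}, F→{C, F}; union {A, C, E, F, H}; ε-closure = {A, C, D, E, F, H}.
Read 'a': A→{E, F}, C→{A, E, F}, D→{A, E}, E→{H}, F→{C, F}, H→{C, E}; union {A, C, E, F, H}; ε-closure = {A, C, D, E, F, H}.

{A, C, D, E, F, H}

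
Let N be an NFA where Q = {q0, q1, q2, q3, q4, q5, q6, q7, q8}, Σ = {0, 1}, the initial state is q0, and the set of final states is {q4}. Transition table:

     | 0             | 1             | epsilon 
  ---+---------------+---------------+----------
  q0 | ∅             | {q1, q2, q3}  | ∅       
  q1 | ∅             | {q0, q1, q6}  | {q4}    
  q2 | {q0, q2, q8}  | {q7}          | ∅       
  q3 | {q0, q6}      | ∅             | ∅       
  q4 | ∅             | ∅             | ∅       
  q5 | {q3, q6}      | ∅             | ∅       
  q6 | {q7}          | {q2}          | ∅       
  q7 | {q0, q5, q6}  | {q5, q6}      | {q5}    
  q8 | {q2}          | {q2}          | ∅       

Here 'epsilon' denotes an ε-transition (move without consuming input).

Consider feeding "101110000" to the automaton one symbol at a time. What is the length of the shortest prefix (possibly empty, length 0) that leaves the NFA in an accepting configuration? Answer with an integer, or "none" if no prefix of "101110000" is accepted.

1

Start in {q0}.
Read '1': {q0} → {q1, q2, q3, q4}.
None of the earlier sets intersect F, but {q1, q2, q3, q4} does.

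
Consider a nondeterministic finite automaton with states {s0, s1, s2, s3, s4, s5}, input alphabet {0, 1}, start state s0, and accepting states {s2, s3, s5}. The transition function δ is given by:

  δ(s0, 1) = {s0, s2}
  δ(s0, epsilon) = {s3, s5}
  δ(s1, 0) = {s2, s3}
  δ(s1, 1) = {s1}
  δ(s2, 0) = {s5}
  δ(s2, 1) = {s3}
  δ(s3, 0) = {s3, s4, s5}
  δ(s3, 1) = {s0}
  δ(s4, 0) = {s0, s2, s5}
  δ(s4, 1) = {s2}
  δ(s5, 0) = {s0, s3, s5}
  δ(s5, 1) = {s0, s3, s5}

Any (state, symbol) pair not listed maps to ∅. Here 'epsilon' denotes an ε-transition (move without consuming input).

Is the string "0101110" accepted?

Start: ε-closure({s0}) = {s0, s3, s5}.
Read '0': {s0, s3, s5} → {s0, s3, s4, s5}.
Read '1': {s0, s3, s4, s5} → {s0, s2, s3, s5}.
Read '0': {s0, s2, s3, s5} → {s0, s3, s4, s5}.
Read '1': {s0, s3, s4, s5} → {s0, s2, s3, s5}.
Read '1': {s0, s2, s3, s5} → {s0, s2, s3, s5}.
Read '1': {s0, s2, s3, s5} → {s0, s2, s3, s5}.
Read '0': {s0, s2, s3, s5} → {s0, s3, s4, s5}.
The final set {s0, s3, s4, s5} contains the accepting states s3, s5.

Yes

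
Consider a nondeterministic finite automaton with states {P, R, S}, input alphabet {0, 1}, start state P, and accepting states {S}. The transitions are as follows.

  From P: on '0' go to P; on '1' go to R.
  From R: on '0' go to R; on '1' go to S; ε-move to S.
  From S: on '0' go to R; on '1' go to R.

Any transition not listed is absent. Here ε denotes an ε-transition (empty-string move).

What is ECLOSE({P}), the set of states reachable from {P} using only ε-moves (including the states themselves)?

{P}

Begin with {P}.
No ε-moves leave this set, so the closure equals the set itself.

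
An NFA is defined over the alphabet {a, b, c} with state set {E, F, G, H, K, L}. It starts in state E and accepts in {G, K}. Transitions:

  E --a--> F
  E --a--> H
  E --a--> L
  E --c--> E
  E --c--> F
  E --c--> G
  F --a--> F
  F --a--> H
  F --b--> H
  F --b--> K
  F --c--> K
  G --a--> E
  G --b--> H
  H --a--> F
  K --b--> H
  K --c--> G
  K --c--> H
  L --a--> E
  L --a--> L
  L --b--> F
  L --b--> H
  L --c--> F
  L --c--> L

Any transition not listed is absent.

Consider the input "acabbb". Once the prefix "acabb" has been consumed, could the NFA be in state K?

Yes

Start in {E}.
Read 'a': E→{F, H, L}; now {F, H, L}.
Read 'c': F→{K}, H→∅, L→{F, L}; now {F, K, L}.
Read 'a': F→{F, H}, K→∅, L→{E, L}; now {E, F, H, L}.
Read 'b': E→∅, F→{H, K}, H→∅, L→{F, H}; now {F, H, K}.
Read 'b': F→{H, K}, H→∅, K→{H}; now {H, K}.
State K is in {H, K}.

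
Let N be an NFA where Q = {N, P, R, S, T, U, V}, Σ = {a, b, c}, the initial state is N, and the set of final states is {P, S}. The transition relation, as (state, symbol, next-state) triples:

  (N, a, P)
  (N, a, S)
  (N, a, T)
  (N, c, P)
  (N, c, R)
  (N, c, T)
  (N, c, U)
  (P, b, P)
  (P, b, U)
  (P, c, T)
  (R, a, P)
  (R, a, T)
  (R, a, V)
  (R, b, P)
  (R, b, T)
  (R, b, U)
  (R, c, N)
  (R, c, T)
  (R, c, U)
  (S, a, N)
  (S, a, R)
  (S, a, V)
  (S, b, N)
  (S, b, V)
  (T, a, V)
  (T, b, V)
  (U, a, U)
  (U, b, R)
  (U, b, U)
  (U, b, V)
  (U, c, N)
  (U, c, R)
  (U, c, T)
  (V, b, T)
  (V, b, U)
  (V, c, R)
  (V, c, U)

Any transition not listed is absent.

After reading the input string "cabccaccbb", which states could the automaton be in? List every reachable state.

{P, R, T, U, V}

Start in {N}.
Read 'c': N→{P, R, T, U}; now {P, R, T, U}.
Read 'a': P→∅, R→{P, T, V}, T→{V}, U→{U}; now {P, T, U, V}.
Read 'b': P→{P, U}, T→{V}, U→{R, U, V}, V→{T, U}; now {P, R, T, U, V}.
Read 'c': P→{T}, R→{N, T, U}, T→∅, U→{N, R, T}, V→{R, U}; now {N, R, T, U}.
Read 'c': N→{P, R, T, U}, R→{N, T, U}, T→∅, U→{N, R, T}; now {N, P, R, T, U}.
Read 'a': N→{P, S, T}, P→∅, R→{P, T, V}, T→{V}, U→{U}; now {P, S, T, U, V}.
Read 'c': P→{T}, S→∅, T→∅, U→{N, R, T}, V→{R, U}; now {N, R, T, U}.
Read 'c': N→{P, R, T, U}, R→{N, T, U}, T→∅, U→{N, R, T}; now {N, P, R, T, U}.
Read 'b': N→∅, P→{P, U}, R→{P, T, U}, T→{V}, U→{R, U, V}; now {P, R, T, U, V}.
Read 'b': P→{P, U}, R→{P, T, U}, T→{V}, U→{R, U, V}, V→{T, U}; now {P, R, T, U, V}.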